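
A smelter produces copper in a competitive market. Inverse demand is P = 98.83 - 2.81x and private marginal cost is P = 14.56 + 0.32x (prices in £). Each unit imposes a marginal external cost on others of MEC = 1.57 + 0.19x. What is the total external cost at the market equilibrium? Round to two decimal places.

Market equilibrium (private): 14.56 + 0.32x = 98.83 - 2.81x → x_m = 26.9233.
Total external cost = ∫₀^{x_m} (1.57 + 0.19x) dx = 1.57×26.9233 + ½×0.19×26.9233² = 111.1317.

£111.13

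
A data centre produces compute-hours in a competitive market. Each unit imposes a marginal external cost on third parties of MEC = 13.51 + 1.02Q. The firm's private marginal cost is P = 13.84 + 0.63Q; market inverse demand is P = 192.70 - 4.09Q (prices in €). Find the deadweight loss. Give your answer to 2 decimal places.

Market equilibrium (private): 13.84 + 0.63Q = 192.70 - 4.09Q → Q_m = 37.8941.
Social marginal cost = private MC + MEC = 27.35 + 1.65Q.
Set SMC = demand: 27.35 + 1.65Q = 192.70 - 4.09Q → Q* = 28.8066.
The welfare-loss triangle has base |Q_m − Q*| and height MEC(Q_m) (the vertical gap between SMC and demand is zero at Q* and MEC at Q_m).
DWL = ½ × 9.0875 × 52.1619 = 237.0106.

DWL = €237.01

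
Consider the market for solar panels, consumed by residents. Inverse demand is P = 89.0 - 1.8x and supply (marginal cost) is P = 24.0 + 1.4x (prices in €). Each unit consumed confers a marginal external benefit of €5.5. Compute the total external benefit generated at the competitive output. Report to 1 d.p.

Market equilibrium (private): 24.0 + 1.4x = 89.0 - 1.8x → x_m = 20.3125.
Total external benefit = MEB × x_m = 5.5 × 20.3125 = 111.7188.

€111.7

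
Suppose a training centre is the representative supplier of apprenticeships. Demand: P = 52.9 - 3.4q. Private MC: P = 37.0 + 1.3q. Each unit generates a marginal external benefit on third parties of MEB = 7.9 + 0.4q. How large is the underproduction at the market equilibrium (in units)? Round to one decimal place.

Market equilibrium (private): 37.0 + 1.3q = 52.9 - 3.4q → q_m = 3.3830.
Social marginal cost = private MC − MEB = 29.1 + 0.9q.
Set SMC = demand: 29.1 + 0.9q = 52.9 - 3.4q → q* = 5.5349.
Gap = |3.3830 − 5.5349| = 2.1519.

2.2 units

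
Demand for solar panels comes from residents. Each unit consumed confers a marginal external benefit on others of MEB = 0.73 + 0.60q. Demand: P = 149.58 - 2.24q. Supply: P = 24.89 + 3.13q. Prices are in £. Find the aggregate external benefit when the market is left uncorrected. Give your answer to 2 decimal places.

£178.70

Market equilibrium (private): 24.89 + 3.13q = 149.58 - 2.24q → q_m = 23.2197.
Total external benefit = ∫₀^{q_m} (0.73 + 0.60q) dq = 0.73×23.2197 + ½×0.60×23.2197² = 178.6967.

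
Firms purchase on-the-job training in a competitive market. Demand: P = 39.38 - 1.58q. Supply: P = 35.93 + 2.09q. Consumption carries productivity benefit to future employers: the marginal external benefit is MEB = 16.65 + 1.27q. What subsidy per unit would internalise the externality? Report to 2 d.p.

subsidy = 27.29 per unit

Social marginal benefit = demand + MEB = 56.03 - 0.31q.
Set SMB = MC: 56.03 - 0.31q = 35.93 + 2.09q → q* = 8.3750.
The Pigouvian subsidy equals MEB at q*: 16.65 + 1.27×8.3750 = 27.2863.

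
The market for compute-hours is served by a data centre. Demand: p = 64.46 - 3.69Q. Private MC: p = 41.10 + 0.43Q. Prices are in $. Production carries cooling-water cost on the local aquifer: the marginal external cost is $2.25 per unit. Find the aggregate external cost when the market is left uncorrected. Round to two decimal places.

Market equilibrium (private): 41.10 + 0.43Q = 64.46 - 3.69Q → Q_m = 5.6699.
Total external cost = MEC × Q_m = 2.25 × 5.6699 = 12.7573.

$12.76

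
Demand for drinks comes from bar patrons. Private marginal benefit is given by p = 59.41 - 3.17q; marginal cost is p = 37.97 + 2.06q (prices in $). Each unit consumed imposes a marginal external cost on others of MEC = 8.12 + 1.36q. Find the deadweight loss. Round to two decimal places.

Market equilibrium (private): 37.97 + 2.06q = 59.41 - 3.17q → q_m = 4.0994.
Social marginal benefit = demand − MEC = 51.29 - 4.53q.
Set SMB = MC: 51.29 - 4.53q = 37.97 + 2.06q → q* = 2.0212.
The loss is the area between SMB and MC from q* to q_m; with linear curves that's a triangle of height MEC(q_m).
DWL = ½ × 2.0782 × 13.6952 = 14.2307.

DWL = $14.23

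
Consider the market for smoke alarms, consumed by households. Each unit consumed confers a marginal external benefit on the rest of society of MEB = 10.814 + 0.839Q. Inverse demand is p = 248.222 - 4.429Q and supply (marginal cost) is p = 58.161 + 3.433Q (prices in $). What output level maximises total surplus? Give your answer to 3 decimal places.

Q* = 28.602

Social marginal benefit = demand + MEB = 259.036 - 3.590Q.
Set SMB = MC: 259.036 - 3.590Q = 58.161 + 3.433Q → Q* = 28.6024.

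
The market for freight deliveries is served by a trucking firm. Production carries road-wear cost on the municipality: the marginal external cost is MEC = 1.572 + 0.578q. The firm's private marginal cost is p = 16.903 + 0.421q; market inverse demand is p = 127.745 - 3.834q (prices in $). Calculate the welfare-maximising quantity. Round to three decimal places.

Social marginal cost = private MC + MEC = 18.475 + 0.999q.
Set SMC = demand: 18.475 + 0.999q = 127.745 - 3.834q → q* = 22.6091.

q* = 22.609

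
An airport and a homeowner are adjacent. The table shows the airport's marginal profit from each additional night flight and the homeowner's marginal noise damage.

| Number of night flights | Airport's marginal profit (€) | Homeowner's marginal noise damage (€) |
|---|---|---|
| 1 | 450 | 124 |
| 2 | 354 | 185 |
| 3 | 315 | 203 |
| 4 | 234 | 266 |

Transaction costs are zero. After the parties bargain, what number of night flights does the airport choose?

3

Bargaining reaches the level where marginal profit last exceeds marginal noise damage.
That holds through level 3 (315 ≥ 203) but not at 4 (234 < 266).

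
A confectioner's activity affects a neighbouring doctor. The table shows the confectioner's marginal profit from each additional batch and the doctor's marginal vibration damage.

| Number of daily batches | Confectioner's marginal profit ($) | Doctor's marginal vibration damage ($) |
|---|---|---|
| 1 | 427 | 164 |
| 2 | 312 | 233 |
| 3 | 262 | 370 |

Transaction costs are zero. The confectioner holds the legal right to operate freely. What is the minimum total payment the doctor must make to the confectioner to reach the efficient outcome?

Left alone the confectioner would choose level 3 (marginal profit stays positive).
Efficient level: k* = 2 (marginal profit ≥ marginal vibration damage through 2).
The doctor must at least cover the confectioner's forgone profit from cutting 3→2: 262 = 262.

$262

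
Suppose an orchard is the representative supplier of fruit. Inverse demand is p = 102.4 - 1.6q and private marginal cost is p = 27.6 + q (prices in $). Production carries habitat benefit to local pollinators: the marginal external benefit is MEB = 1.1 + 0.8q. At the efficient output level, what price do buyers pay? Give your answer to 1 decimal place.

P = $34.9

Social marginal cost = private MC − MEB = 26.5 + 0.2q.
Set SMC = demand: 26.5 + 0.2q = 102.4 - 1.6q → q* = 42.1667.
Consumer price on the demand curve at q*: 102.4 − 1.6×42.1667 = 34.9333.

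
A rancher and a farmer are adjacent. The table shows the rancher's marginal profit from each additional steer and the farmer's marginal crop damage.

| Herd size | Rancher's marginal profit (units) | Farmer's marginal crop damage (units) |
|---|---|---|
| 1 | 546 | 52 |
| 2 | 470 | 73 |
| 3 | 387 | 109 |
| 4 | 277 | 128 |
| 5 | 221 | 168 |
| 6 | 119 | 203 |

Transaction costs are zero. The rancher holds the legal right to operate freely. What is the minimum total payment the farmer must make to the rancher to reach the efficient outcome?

119

Left alone the rancher would choose level 6 (marginal profit stays positive).
Efficient level: k* = 5 (marginal profit ≥ marginal crop damage through 5).
The farmer must at least cover the rancher's forgone profit from cutting 6→5: 119 = 119.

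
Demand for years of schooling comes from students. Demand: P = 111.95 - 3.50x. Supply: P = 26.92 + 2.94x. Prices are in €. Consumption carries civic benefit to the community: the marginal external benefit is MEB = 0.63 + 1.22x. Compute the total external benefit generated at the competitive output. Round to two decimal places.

Market equilibrium (private): 26.92 + 2.94x = 111.95 - 3.50x → x_m = 13.2034.
Total external benefit = ∫₀^{x_m} (0.63 + 1.22x) dx = 0.63×13.2034 + ½×1.22×13.2034² = 114.6593.

€114.66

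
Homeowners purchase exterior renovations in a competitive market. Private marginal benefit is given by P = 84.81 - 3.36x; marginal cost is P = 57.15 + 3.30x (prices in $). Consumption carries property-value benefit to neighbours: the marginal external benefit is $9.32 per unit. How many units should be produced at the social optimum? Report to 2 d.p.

x* = 5.55

Social marginal benefit = demand + MEB = 94.13 - 3.36x.
Set SMB = MC: 94.13 - 3.36x = 57.15 + 3.30x → x* = 5.5526.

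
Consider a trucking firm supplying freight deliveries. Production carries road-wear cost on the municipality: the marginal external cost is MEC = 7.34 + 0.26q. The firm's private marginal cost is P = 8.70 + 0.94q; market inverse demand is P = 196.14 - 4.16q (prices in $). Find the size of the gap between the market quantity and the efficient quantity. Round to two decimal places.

Market equilibrium (private): 8.70 + 0.94q = 196.14 - 4.16q → q_m = 36.7529.
Social marginal cost = private MC + MEC = 16.04 + 1.20q.
Set SMC = demand: 16.04 + 1.20q = 196.14 - 4.16q → q* = 33.6007.
Gap = |36.7529 − 33.6007| = 3.1522.

3.15 units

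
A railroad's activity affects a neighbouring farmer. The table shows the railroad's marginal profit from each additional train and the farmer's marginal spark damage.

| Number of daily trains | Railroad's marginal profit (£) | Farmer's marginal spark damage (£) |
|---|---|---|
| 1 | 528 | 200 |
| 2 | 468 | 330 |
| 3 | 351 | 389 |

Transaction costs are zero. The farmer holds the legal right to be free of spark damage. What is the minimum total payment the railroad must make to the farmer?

Efficient level: marginal profit ≥ marginal spark damage through level 2, so k* = 2.
With the farmer holding the right, the railroad must at least compensate total damage at k*: 200 + 330 = 530.

£530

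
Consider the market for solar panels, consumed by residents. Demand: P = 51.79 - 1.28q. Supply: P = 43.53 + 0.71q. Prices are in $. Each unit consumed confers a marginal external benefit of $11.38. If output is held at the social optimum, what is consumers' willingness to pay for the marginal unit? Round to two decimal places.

Social marginal benefit = demand + MEB = 63.17 - 1.28q.
Set SMB = MC: 63.17 - 1.28q = 43.53 + 0.71q → q* = 9.8693.
Consumer price on the demand curve at q*: 51.79 − 1.28×9.8693 = 39.1573.

P = $39.16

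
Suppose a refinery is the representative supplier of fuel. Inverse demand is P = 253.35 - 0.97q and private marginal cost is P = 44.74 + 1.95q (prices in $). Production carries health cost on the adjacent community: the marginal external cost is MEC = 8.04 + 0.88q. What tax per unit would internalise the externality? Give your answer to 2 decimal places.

tax = $54.49 per unit

Social marginal cost = private MC + MEC = 52.78 + 2.83q.
Set SMC = demand: 52.78 + 2.83q = 253.35 - 0.97q → q* = 52.7816.
The Pigouvian tax equals MEC at q*: 8.04 + 0.88×52.7816 = 54.4878.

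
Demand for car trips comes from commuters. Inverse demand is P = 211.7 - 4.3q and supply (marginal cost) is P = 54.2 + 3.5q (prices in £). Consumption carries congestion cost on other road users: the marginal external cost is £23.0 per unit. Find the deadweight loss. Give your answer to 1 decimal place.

DWL = £33.9

Market equilibrium (private): 54.2 + 3.5q = 211.7 - 4.3q → q_m = 20.1923.
Social marginal benefit = demand − MEC = 188.7 - 4.3q.
Set SMB = MC: 188.7 - 4.3q = 54.2 + 3.5q → q* = 17.2436.
Height of the DWL triangle at q_m is MC(q_m) − SMB(q_m) = MEC(q_m) = 23.0000.
DWL = ½ × 2.9487 × 23.0000 = 33.9101.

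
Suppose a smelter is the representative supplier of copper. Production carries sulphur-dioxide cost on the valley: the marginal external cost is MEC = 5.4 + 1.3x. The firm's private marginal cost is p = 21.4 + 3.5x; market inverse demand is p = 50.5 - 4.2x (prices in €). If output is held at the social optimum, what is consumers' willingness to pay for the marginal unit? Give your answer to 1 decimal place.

P = €39.4

Social marginal cost = private MC + MEC = 26.8 + 4.8x.
Set SMC = demand: 26.8 + 4.8x = 50.5 - 4.2x → x* = 2.6333.
Consumer price on the demand curve at x*: 50.5 − 4.2×2.6333 = 39.4401.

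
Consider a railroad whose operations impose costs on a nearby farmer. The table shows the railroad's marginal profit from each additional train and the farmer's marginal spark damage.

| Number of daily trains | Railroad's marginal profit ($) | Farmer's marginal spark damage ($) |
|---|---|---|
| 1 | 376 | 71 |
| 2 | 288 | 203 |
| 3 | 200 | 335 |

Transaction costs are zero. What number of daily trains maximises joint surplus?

2

Bargaining reaches the level where marginal profit last exceeds marginal spark damage.
That holds through level 2 (288 ≥ 203) but not at 3 (200 < 335).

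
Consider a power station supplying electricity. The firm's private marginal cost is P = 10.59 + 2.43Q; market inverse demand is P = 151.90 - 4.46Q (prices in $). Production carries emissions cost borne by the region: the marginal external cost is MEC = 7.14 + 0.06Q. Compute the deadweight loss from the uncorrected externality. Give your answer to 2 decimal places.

Market equilibrium (private): 10.59 + 2.43Q = 151.90 - 4.46Q → Q_m = 20.5094.
Social marginal cost = private MC + MEC = 17.73 + 2.49Q.
Set SMC = demand: 17.73 + 2.49Q = 151.90 - 4.46Q → Q* = 19.3050.
Height of the DWL triangle at Q_m is SMC(Q_m) − demand(Q_m) = MEC(Q_m) = 8.3706.
DWL = ½ × 1.2044 × 8.3706 = 5.0408.

DWL = $5.04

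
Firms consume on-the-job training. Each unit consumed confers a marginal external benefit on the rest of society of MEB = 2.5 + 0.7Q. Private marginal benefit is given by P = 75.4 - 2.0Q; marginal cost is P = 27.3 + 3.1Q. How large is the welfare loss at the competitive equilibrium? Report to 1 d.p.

DWL = 9.4

Market equilibrium (private): 27.3 + 3.1Q = 75.4 - 2.0Q → Q_m = 9.4314.
Social marginal benefit = demand + MEB = 77.9 - 1.3Q.
Set SMB = MC: 77.9 - 1.3Q = 27.3 + 3.1Q → Q* = 11.5000.
Between Q* and Q_m the wedge SMB − MC runs linearly from 0 to MEB(Q_m), so the loss is a triangle.
DWL = ½ × 2.0686 × 9.1020 = 9.4142.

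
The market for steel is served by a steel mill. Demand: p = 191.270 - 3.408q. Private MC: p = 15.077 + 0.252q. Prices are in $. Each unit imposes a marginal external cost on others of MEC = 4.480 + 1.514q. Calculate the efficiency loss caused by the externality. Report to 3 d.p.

DWL = $578.394

Market equilibrium (private): 15.077 + 0.252q = 191.270 - 3.408q → q_m = 48.1402.
Social marginal cost = private MC + MEC = 19.557 + 1.766q.
Set SMC = demand: 19.557 + 1.766q = 191.270 - 3.408q → q* = 33.1877.
The welfare-loss triangle has base |q_m − q*| and height MEC(q_m) (the vertical gap between SMC and demand is zero at q* and MEC at q_m).
DWL = ½ × 14.9525 × 77.3642 = 578.3941.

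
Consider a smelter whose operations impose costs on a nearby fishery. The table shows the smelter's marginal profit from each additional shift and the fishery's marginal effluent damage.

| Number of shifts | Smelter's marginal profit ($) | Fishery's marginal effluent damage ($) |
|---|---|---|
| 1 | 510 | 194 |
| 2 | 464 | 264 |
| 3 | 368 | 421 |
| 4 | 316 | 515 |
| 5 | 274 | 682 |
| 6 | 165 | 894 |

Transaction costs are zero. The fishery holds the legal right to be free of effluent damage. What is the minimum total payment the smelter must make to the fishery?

$458

Efficient level: marginal profit ≥ marginal effluent damage through level 2, so k* = 2.
With the fishery holding the right, the smelter must at least compensate total damage at k*: 194 + 264 = 458.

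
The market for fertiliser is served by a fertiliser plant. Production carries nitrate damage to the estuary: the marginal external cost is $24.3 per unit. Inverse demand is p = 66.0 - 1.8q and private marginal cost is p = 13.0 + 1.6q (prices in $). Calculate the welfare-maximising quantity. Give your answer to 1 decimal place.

Social marginal cost = private MC + MEC = 37.3 + 1.6q.
Set SMC = demand: 37.3 + 1.6q = 66.0 - 1.8q → q* = 8.4412.

q* = 8.4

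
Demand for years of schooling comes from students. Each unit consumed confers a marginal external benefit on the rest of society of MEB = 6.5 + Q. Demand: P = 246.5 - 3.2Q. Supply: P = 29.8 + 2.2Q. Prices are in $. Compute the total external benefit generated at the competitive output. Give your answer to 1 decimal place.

$1066.0

Market equilibrium (private): 29.8 + 2.2Q = 246.5 - 3.2Q → Q_m = 40.1296.
Total external benefit = ∫₀^{Q_m} (6.5 + 1.0Q) dQ = 6.5×40.1296 + ½×1.0×40.1296² = 1066.0348.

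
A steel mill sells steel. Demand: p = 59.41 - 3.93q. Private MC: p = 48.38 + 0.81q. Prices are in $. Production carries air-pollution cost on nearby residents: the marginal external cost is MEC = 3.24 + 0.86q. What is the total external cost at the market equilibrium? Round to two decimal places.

Market equilibrium (private): 48.38 + 0.81q = 59.41 - 3.93q → q_m = 2.3270.
Total external cost = ∫₀^{q_m} (3.24 + 0.86q) dq = 3.24×2.3270 + ½×0.86×2.3270² = 9.8679.

$9.87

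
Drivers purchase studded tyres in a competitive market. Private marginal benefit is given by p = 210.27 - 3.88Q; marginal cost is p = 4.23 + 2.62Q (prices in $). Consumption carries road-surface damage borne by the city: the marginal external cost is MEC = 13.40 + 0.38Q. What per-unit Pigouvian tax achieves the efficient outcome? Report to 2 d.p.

Social marginal benefit = demand − MEC = 196.87 - 4.26Q.
Set SMB = MC: 196.87 - 4.26Q = 4.23 + 2.62Q → Q* = 28.0000.
The Pigouvian tax equals MEC at Q*: 13.40 + 0.38×28.0000 = 24.0400.

tax = $24.04 per unit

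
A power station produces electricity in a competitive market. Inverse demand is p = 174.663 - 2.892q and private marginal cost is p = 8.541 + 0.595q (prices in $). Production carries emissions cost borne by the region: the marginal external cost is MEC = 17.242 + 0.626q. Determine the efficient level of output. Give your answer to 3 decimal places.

Social marginal cost = private MC + MEC = 25.783 + 1.221q.
Set SMC = demand: 25.783 + 1.221q = 174.663 - 2.892q → q* = 36.1974.

q* = 36.197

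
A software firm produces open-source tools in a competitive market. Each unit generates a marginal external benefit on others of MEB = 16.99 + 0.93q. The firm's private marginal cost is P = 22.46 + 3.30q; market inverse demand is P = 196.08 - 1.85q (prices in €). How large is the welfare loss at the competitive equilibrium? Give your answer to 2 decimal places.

DWL = €276.90

Market equilibrium (private): 22.46 + 3.30q = 196.08 - 1.85q → q_m = 33.7126.
Social marginal cost = private MC − MEB = 5.47 + 2.37q.
Set SMC = demand: 5.47 + 2.37q = 196.08 - 1.85q → q* = 45.1682.
The welfare-loss triangle has base |q_m − q*| and height MEB(q_m) (the vertical gap between SMC and demand is zero at q* and MEB at q_m).
DWL = ½ × 11.4556 × 48.3427 = 276.8973.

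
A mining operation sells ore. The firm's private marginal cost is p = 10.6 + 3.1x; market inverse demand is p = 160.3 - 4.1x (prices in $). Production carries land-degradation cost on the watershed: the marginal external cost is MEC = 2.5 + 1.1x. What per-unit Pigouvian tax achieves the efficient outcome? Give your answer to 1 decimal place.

tax = $22.0 per unit

Social marginal cost = private MC + MEC = 13.1 + 4.2x.
Set SMC = demand: 13.1 + 4.2x = 160.3 - 4.1x → x* = 17.7349.
The Pigouvian tax equals MEC at x*: 2.5 + 1.1×17.7349 = 22.0084.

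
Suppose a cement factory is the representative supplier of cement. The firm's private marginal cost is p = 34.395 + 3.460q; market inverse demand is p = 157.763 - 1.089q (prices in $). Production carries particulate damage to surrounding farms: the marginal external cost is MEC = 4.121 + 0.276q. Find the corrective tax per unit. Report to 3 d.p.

Social marginal cost = private MC + MEC = 38.516 + 3.736q.
Set SMC = demand: 38.516 + 3.736q = 157.763 - 1.089q → q* = 24.7144.
The Pigouvian tax equals MEC at q*: 4.121 + 0.276×24.7144 = 10.9422.

tax = $10.942 per unit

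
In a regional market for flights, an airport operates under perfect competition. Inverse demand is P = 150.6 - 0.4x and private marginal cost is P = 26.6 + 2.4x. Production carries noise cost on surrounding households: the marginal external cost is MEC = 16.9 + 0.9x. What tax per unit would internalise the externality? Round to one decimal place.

tax = 43.0 per unit

Social marginal cost = private MC + MEC = 43.5 + 3.3x.
Set SMC = demand: 43.5 + 3.3x = 150.6 - 0.4x → x* = 28.9459.
The Pigouvian tax equals MEC at x*: 16.9 + 0.9×28.9459 = 42.9513.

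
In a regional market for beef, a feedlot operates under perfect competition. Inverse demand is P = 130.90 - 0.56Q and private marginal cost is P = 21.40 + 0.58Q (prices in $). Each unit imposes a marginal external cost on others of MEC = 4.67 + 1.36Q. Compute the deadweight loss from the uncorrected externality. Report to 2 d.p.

DWL = $3661.30

Market equilibrium (private): 21.40 + 0.58Q = 130.90 - 0.56Q → Q_m = 96.0526.
Social marginal cost = private MC + MEC = 26.07 + 1.94Q.
Set SMC = demand: 26.07 + 1.94Q = 130.90 - 0.56Q → Q* = 41.9320.
Height of the DWL triangle at Q_m is SMC(Q_m) − demand(Q_m) = MEC(Q_m) = 135.3016.
DWL = ½ × 54.1206 × 135.3016 = 3661.3019.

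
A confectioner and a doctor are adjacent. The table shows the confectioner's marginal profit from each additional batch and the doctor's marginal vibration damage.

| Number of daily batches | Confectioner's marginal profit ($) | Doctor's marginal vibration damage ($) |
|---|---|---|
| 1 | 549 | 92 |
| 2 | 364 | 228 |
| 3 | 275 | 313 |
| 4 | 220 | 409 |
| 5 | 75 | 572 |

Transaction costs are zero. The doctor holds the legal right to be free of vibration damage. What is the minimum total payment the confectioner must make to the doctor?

Efficient level: marginal profit ≥ marginal vibration damage through level 2, so k* = 2.
With the doctor holding the right, the confectioner must at least compensate total damage at k*: 92 + 228 = 320.

$320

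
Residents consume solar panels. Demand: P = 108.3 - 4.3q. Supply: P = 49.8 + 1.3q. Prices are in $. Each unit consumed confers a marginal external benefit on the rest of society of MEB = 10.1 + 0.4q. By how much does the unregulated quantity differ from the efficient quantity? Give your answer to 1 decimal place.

Market equilibrium (private): 49.8 + 1.3q = 108.3 - 4.3q → q_m = 10.4464.
Social marginal benefit = demand + MEB = 118.4 - 3.9q.
Set SMB = MC: 118.4 - 3.9q = 49.8 + 1.3q → q* = 13.1923.
Gap = |10.4464 − 13.1923| = 2.7459.

2.7 units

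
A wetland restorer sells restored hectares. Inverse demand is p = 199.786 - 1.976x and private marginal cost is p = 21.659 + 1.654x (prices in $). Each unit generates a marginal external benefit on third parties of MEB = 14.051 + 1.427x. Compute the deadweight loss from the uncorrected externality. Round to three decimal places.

Market equilibrium (private): 21.659 + 1.654x = 199.786 - 1.976x → x_m = 49.0708.
Social marginal cost = private MC − MEB = 7.608 + 0.227x.
Set SMC = demand: 7.608 + 0.227x = 199.786 - 1.976x → x* = 87.2347.
Height of the DWL triangle at x_m is demand(x_m) − SMC(x_m) = MEB(x_m) = 84.0750.
DWL = ½ × 38.1639 × 84.0750 = 1604.3149.

DWL = $1604.315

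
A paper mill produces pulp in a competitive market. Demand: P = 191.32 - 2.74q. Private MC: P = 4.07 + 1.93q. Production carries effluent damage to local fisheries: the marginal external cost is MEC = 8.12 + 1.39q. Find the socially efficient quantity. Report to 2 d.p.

q* = 29.56

Social marginal cost = private MC + MEC = 12.19 + 3.32q.
Set SMC = demand: 12.19 + 3.32q = 191.32 - 2.74q → q* = 29.5594.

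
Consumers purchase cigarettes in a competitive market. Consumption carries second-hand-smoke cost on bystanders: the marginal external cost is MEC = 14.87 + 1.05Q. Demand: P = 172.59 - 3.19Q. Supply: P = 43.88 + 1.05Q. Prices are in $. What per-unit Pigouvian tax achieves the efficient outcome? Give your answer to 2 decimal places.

Social marginal benefit = demand − MEC = 157.72 - 4.24Q.
Set SMB = MC: 157.72 - 4.24Q = 43.88 + 1.05Q → Q* = 21.5198.
The Pigouvian tax equals MEC at Q*: 14.87 + 1.05×21.5198 = 37.4658.

tax = $37.47 per unit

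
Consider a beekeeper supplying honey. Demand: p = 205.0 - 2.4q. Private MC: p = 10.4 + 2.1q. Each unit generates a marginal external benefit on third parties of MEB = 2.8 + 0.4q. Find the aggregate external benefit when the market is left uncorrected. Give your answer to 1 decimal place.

495.1

Market equilibrium (private): 10.4 + 2.1q = 205.0 - 2.4q → q_m = 43.2444.
Total external benefit = ∫₀^{q_m} (2.8 + 0.4q) dq = 2.8×43.2444 + ½×0.4×43.2444² = 495.0999.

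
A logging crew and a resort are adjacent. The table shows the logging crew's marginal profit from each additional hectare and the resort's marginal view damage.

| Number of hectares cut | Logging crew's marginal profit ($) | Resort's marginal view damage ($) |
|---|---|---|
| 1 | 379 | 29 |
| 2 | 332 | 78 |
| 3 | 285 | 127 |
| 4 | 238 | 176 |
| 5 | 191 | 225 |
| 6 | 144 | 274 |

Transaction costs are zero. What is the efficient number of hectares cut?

4

Bargaining reaches the level where marginal profit last exceeds marginal view damage.
That holds through level 4 (238 ≥ 176) but not at 5 (191 < 225).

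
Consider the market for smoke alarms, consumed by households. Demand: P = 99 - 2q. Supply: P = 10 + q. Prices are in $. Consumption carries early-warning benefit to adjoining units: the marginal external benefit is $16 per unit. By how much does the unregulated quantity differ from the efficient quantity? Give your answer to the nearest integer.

Market equilibrium (private): 10 + q = 99 - 2q → q_m = 29.6667.
Social marginal benefit = demand + MEB = 115 - 2q.
Set SMB = MC: 115 - 2q = 10 + q → q* = 35.0000.
Gap = |29.6667 − 35.0000| = 5.3333.

5 units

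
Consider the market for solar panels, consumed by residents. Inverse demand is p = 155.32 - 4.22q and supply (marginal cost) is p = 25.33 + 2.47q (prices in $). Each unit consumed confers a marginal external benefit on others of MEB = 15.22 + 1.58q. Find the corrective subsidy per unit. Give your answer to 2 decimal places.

Social marginal benefit = demand + MEB = 170.54 - 2.64q.
Set SMB = MC: 170.54 - 2.64q = 25.33 + 2.47q → q* = 28.4168.
The Pigouvian subsidy equals MEB at q*: 15.22 + 1.58×28.4168 = 60.1185.

subsidy = $60.12 per unit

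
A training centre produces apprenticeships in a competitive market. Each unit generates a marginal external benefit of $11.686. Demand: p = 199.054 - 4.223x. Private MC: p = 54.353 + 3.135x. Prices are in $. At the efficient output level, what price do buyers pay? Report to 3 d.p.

P = $109.298

Social marginal cost = private MC − MEB = 42.667 + 3.135x.
Set SMC = demand: 42.667 + 3.135x = 199.054 - 4.223x → x* = 21.2540.
Consumer price on the demand curve at x*: 199.054 − 4.223×21.2540 = 109.2984.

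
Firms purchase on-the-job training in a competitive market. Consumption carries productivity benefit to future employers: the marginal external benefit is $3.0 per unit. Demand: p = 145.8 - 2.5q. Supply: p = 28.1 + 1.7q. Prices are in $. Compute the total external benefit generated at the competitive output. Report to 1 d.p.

$84.1

Market equilibrium (private): 28.1 + 1.7q = 145.8 - 2.5q → q_m = 28.0238.
Total external benefit = MEB × q_m = 3.0 × 28.0238 = 84.0714.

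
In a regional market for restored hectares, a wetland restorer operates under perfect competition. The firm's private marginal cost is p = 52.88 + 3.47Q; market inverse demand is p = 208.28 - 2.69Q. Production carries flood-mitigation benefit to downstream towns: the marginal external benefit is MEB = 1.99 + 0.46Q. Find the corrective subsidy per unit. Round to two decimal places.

Social marginal cost = private MC − MEB = 50.89 + 3.01Q.
Set SMC = demand: 50.89 + 3.01Q = 208.28 - 2.69Q → Q* = 27.6123.
The Pigouvian subsidy equals MEB at Q*: 1.99 + 0.46×27.6123 = 14.6917.

subsidy = 14.69 per unit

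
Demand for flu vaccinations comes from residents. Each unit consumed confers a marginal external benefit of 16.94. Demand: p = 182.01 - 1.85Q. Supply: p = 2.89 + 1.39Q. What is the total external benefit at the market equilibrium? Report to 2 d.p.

936.51

Market equilibrium (private): 2.89 + 1.39Q = 182.01 - 1.85Q → Q_m = 55.2840.
Total external benefit = MEB × Q_m = 16.94 × 55.2840 = 936.5110.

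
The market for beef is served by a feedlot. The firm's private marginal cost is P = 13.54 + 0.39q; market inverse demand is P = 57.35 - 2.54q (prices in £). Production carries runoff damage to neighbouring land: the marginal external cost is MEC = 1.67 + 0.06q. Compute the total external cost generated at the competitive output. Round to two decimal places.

£31.68

Market equilibrium (private): 13.54 + 0.39q = 57.35 - 2.54q → q_m = 14.9522.
Total external cost = ∫₀^{q_m} (1.67 + 0.06q) dq = 1.67×14.9522 + ½×0.06×14.9522² = 31.6772.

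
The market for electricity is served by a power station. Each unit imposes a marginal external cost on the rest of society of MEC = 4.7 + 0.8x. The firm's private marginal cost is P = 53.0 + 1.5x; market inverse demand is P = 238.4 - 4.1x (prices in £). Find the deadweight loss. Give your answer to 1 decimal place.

DWL = £76.0

Market equilibrium (private): 53.0 + 1.5x = 238.4 - 4.1x → x_m = 33.1071.
Social marginal cost = private MC + MEC = 57.7 + 2.3x.
Set SMC = demand: 57.7 + 2.3x = 238.4 - 4.1x → x* = 28.2344.
Height of the DWL triangle at x_m is SMC(x_m) − demand(x_m) = MEC(x_m) = 31.1857.
DWL = ½ × 4.8727 × 31.1857 = 75.9793.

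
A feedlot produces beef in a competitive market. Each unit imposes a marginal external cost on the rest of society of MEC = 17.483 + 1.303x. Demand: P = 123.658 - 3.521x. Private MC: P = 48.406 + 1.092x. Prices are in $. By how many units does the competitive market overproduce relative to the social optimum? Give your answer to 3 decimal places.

Market equilibrium (private): 48.406 + 1.092x = 123.658 - 3.521x → x_m = 16.3130.
Social marginal cost = private MC + MEC = 65.889 + 2.395x.
Set SMC = demand: 65.889 + 2.395x = 123.658 - 3.521x → x* = 9.7649.
Gap = |16.3130 − 9.7649| = 6.5481.

6.548 units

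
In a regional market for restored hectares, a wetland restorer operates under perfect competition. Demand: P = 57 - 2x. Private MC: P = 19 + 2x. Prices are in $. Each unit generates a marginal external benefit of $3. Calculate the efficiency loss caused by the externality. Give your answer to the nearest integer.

Market equilibrium (private): 19 + 2x = 57 - 2x → x_m = 9.5000.
Social marginal cost = private MC − MEB = 16 + 2x.
Set SMC = demand: 16 + 2x = 57 - 2x → x* = 10.2500.
Height of the DWL triangle at x_m is demand(x_m) − SMC(x_m) = MEB(x_m) = 3.0000.
DWL = ½ × 0.7500 × 3.0000 = 1.1250.

DWL = $1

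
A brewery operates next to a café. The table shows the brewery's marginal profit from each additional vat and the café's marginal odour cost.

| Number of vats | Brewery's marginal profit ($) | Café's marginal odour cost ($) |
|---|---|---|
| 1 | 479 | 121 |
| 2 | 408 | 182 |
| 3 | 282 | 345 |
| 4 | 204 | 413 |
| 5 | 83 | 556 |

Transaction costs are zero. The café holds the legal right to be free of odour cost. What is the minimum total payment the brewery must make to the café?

$303

Efficient level: marginal profit ≥ marginal odour cost through level 2, so k* = 2.
With the café holding the right, the brewery must at least compensate total damage at k*: 121 + 182 = 303.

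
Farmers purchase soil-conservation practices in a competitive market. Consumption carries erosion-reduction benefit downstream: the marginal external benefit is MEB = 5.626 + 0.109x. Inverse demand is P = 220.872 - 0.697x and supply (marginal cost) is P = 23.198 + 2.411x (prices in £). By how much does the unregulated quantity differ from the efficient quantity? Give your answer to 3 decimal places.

4.188 units

Market equilibrium (private): 23.198 + 2.411x = 220.872 - 0.697x → x_m = 63.6017.
Social marginal benefit = demand + MEB = 226.498 - 0.588x.
Set SMB = MC: 226.498 - 0.588x = 23.198 + 2.411x → x* = 67.7893.
Gap = |63.6017 − 67.7893| = 4.1876.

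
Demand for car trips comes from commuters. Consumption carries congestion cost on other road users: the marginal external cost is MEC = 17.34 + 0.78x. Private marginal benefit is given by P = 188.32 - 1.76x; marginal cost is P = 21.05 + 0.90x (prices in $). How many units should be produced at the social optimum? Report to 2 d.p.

x* = 43.58

Social marginal benefit = demand − MEC = 170.98 - 2.54x.
Set SMB = MC: 170.98 - 2.54x = 21.05 + 0.90x → x* = 43.5843.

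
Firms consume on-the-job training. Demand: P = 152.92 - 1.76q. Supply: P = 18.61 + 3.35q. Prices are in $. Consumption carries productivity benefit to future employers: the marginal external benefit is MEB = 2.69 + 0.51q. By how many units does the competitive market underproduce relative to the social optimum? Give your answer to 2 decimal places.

3.50 units

Market equilibrium (private): 18.61 + 3.35q = 152.92 - 1.76q → q_m = 26.2838.
Social marginal benefit = demand + MEB = 155.61 - 1.25q.
Set SMB = MC: 155.61 - 1.25q = 18.61 + 3.35q → q* = 29.7826.
Gap = |26.2838 − 29.7826| = 3.4988.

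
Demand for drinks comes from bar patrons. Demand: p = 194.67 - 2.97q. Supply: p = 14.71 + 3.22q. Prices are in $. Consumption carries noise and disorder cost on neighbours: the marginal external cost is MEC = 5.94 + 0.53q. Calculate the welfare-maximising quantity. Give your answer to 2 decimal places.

q* = 25.90

Social marginal benefit = demand − MEC = 188.73 - 3.50q.
Set SMB = MC: 188.73 - 3.50q = 14.71 + 3.22q → q* = 25.8958.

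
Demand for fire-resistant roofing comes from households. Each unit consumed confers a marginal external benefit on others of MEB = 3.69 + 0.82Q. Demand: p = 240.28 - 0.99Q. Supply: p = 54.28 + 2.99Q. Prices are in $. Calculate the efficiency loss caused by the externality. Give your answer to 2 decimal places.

Market equilibrium (private): 54.28 + 2.99Q = 240.28 - 0.99Q → Q_m = 46.7337.
Social marginal benefit = demand + MEB = 243.97 - 0.17Q.
Set SMB = MC: 243.97 - 0.17Q = 54.28 + 2.99Q → Q* = 60.0285.
Height of the DWL triangle at Q_m is SMB(Q_m) − MC(Q_m) = MEB(Q_m) = 42.0116.
DWL = ½ × 13.2948 × 42.0116 = 279.2679.

DWL = $279.27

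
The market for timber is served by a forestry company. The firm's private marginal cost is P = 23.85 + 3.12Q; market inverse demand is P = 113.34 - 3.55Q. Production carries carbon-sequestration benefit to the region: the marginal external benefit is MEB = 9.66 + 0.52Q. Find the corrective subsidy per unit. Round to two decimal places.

Social marginal cost = private MC − MEB = 14.19 + 2.60Q.
Set SMC = demand: 14.19 + 2.60Q = 113.34 - 3.55Q → Q* = 16.1220.
The Pigouvian subsidy equals MEB at Q*: 9.66 + 0.52×16.1220 = 18.0434.

subsidy = 18.04 per unit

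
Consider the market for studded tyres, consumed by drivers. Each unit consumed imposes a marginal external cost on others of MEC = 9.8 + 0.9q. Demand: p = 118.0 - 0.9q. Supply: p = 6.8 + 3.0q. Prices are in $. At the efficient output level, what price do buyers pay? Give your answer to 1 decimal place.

Social marginal benefit = demand − MEC = 108.2 - 1.8q.
Set SMB = MC: 108.2 - 1.8q = 6.8 + 3.0q → q* = 21.1250.
Consumer price on the demand curve at q*: 118.0 − 0.9×21.1250 = 98.9875.

P = $99.0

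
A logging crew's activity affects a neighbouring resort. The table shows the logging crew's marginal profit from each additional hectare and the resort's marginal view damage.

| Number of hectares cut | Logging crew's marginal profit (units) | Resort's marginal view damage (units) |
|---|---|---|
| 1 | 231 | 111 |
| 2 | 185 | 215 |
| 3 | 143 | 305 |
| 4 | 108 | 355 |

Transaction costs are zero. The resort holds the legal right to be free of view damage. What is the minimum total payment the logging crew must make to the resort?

Efficient level: marginal profit ≥ marginal view damage through level 1, so k* = 1.
With the resort holding the right, the logging crew must at least compensate total damage at k*: 111 = 111.

111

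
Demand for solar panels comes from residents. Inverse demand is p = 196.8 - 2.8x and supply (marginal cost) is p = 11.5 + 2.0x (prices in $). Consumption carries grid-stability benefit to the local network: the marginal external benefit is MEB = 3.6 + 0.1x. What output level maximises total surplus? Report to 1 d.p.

Social marginal benefit = demand + MEB = 200.4 - 2.7x.
Set SMB = MC: 200.4 - 2.7x = 11.5 + 2.0x → x* = 40.1915.

x* = 40.2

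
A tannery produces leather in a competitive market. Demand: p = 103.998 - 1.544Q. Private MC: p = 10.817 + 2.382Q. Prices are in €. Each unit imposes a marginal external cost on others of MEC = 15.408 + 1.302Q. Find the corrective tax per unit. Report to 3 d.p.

Social marginal cost = private MC + MEC = 26.225 + 3.684Q.
Set SMC = demand: 26.225 + 3.684Q = 103.998 - 1.544Q → Q* = 14.8762.
The Pigouvian tax equals MEC at Q*: 15.408 + 1.302×14.8762 = 34.7768.

tax = €34.777 per unit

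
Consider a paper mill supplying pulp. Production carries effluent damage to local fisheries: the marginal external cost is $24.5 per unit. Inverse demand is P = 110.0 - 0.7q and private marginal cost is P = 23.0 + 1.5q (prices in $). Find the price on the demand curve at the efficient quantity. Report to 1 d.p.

P = $90.1

Social marginal cost = private MC + MEC = 47.5 + 1.5q.
Set SMC = demand: 47.5 + 1.5q = 110.0 - 0.7q → q* = 28.4091.
Consumer price on the demand curve at q*: 110.0 − 0.7×28.4091 = 90.1136.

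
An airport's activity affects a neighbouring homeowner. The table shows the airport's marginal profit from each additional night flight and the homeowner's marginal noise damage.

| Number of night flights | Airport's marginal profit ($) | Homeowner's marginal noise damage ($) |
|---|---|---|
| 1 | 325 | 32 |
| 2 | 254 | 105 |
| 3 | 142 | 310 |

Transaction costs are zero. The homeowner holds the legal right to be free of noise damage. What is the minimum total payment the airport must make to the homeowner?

$137

Efficient level: marginal profit ≥ marginal noise damage through level 2, so k* = 2.
With the homeowner holding the right, the airport must at least compensate total damage at k*: 32 + 105 = 137.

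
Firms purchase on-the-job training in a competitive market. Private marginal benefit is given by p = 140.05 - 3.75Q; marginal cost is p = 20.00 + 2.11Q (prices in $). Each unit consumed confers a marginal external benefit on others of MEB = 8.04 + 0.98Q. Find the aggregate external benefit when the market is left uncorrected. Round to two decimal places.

$370.36

Market equilibrium (private): 20.00 + 2.11Q = 140.05 - 3.75Q → Q_m = 20.4863.
Total external benefit = ∫₀^{Q_m} (8.04 + 0.98Q) dQ = 8.04×20.4863 + ½×0.98×20.4863² = 370.3572.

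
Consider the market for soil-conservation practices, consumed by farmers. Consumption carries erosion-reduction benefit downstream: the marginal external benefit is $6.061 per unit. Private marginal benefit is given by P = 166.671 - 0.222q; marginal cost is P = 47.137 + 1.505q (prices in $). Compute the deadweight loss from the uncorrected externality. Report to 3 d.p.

Market equilibrium (private): 47.137 + 1.505q = 166.671 - 0.222q → q_m = 69.2148.
Social marginal benefit = demand + MEB = 172.732 - 0.222q.
Set SMB = MC: 172.732 - 0.222q = 47.137 + 1.505q → q* = 72.7244.
The welfare-loss triangle has base |q_m − q*| and height MEB(q_m) (the vertical gap between SMB and MC is zero at q* and MEB at q_m).
DWL = ½ × 3.5096 × 6.0610 = 10.6358.

DWL = $10.636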